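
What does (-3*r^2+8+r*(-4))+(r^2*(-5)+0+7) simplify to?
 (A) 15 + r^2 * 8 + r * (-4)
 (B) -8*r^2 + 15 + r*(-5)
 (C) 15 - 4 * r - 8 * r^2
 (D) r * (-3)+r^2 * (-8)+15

Adding the polynomials and combining like terms:
(-3*r^2 + 8 + r*(-4)) + (r^2*(-5) + 0 + 7)
= 15 - 4 * r - 8 * r^2
C) 15 - 4 * r - 8 * r^2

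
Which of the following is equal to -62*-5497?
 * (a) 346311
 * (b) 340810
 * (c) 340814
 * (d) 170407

-62 * -5497 = 340814
c) 340814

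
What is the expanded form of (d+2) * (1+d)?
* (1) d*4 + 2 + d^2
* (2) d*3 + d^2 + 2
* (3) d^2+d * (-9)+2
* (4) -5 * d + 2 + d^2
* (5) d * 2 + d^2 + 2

Expanding (d+2) * (1+d):
= d*3 + d^2 + 2
2) d*3 + d^2 + 2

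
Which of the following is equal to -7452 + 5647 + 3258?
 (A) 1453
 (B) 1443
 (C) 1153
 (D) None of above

First: -7452 + 5647 = -1805
Then: -1805 + 3258 = 1453
A) 1453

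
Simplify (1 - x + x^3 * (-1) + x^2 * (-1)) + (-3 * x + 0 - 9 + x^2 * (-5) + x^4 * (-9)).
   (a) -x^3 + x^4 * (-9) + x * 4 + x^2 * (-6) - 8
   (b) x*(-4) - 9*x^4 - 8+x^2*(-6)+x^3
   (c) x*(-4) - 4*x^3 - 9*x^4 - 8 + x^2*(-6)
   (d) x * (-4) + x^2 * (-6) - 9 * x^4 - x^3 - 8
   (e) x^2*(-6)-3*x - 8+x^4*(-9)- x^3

Adding the polynomials and combining like terms:
(1 - x + x^3*(-1) + x^2*(-1)) + (-3*x + 0 - 9 + x^2*(-5) + x^4*(-9))
= x * (-4) + x^2 * (-6) - 9 * x^4 - x^3 - 8
d) x * (-4) + x^2 * (-6) - 9 * x^4 - x^3 - 8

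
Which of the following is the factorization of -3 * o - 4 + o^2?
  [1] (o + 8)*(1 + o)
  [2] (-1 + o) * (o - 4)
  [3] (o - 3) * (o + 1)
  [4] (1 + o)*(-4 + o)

We need to factor -3 * o - 4 + o^2.
The factored form is (1 + o)*(-4 + o).
4) (1 + o)*(-4 + o)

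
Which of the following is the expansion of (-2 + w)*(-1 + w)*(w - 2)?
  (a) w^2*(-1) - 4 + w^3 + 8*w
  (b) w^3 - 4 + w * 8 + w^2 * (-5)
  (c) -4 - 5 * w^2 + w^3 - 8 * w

Expanding (-2 + w)*(-1 + w)*(w - 2):
= w^3 - 4 + w * 8 + w^2 * (-5)
b) w^3 - 4 + w * 8 + w^2 * (-5)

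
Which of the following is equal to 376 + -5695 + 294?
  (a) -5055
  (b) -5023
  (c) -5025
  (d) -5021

First: 376 + -5695 = -5319
Then: -5319 + 294 = -5025
c) -5025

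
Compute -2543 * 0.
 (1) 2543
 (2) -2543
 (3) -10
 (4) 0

-2543 * 0 = 0
4) 0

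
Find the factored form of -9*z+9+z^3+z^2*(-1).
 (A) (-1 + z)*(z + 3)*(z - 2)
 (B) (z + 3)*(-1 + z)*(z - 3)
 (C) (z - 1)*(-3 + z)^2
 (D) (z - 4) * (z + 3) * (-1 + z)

We need to factor -9*z+9+z^3+z^2*(-1).
The factored form is (z + 3)*(-1 + z)*(z - 3).
B) (z + 3)*(-1 + z)*(z - 3)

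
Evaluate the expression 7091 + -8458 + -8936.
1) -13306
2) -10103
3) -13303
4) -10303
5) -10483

First: 7091 + -8458 = -1367
Then: -1367 + -8936 = -10303
4) -10303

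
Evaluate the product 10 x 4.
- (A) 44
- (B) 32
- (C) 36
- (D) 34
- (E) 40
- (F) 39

10 * 4 = 40
E) 40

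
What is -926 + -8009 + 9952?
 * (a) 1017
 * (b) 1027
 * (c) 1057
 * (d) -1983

First: -926 + -8009 = -8935
Then: -8935 + 9952 = 1017
a) 1017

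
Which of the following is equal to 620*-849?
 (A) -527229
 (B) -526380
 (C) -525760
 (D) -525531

620 * -849 = -526380
B) -526380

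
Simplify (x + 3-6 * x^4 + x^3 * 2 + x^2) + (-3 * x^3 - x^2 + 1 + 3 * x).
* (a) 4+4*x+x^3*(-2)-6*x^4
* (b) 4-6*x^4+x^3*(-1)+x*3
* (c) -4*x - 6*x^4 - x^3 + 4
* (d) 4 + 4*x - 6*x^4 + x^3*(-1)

Adding the polynomials and combining like terms:
(x + 3 - 6*x^4 + x^3*2 + x^2) + (-3*x^3 - x^2 + 1 + 3*x)
= 4 + 4*x - 6*x^4 + x^3*(-1)
d) 4 + 4*x - 6*x^4 + x^3*(-1)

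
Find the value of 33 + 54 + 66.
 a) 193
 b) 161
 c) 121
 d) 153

First: 33 + 54 = 87
Then: 87 + 66 = 153
d) 153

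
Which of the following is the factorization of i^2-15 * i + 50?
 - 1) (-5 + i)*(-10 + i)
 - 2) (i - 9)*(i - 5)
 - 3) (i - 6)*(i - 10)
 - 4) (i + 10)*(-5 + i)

We need to factor i^2-15 * i + 50.
The factored form is (-5 + i)*(-10 + i).
1) (-5 + i)*(-10 + i)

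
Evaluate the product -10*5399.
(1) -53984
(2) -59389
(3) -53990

-10 * 5399 = -53990
3) -53990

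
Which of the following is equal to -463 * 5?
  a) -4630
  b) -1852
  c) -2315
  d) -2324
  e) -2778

-463 * 5 = -2315
c) -2315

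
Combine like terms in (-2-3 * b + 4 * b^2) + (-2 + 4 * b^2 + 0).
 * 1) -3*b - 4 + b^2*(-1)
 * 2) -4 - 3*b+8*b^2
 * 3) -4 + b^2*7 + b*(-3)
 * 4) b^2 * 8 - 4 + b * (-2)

Adding the polynomials and combining like terms:
(-2 - 3*b + 4*b^2) + (-2 + 4*b^2 + 0)
= -4 - 3*b+8*b^2
2) -4 - 3*b+8*b^2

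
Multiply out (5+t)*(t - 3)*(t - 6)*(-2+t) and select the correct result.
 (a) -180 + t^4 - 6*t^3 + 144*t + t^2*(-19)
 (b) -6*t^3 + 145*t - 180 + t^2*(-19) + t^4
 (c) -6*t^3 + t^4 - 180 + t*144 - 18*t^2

Expanding (5+t)*(t - 3)*(t - 6)*(-2+t):
= -180 + t^4 - 6*t^3 + 144*t + t^2*(-19)
a) -180 + t^4 - 6*t^3 + 144*t + t^2*(-19)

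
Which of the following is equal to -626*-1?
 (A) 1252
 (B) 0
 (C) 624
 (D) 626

-626 * -1 = 626
D) 626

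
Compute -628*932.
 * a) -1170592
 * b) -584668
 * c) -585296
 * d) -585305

-628 * 932 = -585296
c) -585296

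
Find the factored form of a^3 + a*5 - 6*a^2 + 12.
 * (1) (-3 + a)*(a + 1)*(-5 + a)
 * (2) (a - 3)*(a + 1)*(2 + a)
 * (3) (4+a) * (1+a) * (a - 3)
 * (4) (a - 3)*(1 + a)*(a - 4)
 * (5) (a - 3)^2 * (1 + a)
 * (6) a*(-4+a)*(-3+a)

We need to factor a^3 + a*5 - 6*a^2 + 12.
The factored form is (a - 3)*(1 + a)*(a - 4).
4) (a - 3)*(1 + a)*(a - 4)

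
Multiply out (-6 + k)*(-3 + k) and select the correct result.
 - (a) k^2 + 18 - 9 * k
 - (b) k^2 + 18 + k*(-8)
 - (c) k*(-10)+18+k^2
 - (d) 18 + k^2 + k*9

Expanding (-6 + k)*(-3 + k):
= k^2 + 18 - 9 * k
a) k^2 + 18 - 9 * k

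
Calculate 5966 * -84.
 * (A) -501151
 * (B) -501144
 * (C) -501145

5966 * -84 = -501144
B) -501144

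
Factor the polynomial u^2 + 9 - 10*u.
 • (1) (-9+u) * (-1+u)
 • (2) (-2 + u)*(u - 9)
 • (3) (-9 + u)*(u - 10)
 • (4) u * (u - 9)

We need to factor u^2 + 9 - 10*u.
The factored form is (-9+u) * (-1+u).
1) (-9+u) * (-1+u)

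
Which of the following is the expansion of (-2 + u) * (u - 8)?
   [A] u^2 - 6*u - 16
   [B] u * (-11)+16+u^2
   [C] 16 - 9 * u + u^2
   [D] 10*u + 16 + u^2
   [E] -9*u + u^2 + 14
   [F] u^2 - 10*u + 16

Expanding (-2 + u) * (u - 8):
= u^2 - 10*u + 16
F) u^2 - 10*u + 16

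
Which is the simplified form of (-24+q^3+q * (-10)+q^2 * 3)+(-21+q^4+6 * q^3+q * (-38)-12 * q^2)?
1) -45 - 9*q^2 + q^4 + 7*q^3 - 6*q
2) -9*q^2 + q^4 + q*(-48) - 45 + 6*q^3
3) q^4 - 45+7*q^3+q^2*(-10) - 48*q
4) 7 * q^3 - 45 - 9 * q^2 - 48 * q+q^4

Adding the polynomials and combining like terms:
(-24 + q^3 + q*(-10) + q^2*3) + (-21 + q^4 + 6*q^3 + q*(-38) - 12*q^2)
= 7 * q^3 - 45 - 9 * q^2 - 48 * q+q^4
4) 7 * q^3 - 45 - 9 * q^2 - 48 * q+q^4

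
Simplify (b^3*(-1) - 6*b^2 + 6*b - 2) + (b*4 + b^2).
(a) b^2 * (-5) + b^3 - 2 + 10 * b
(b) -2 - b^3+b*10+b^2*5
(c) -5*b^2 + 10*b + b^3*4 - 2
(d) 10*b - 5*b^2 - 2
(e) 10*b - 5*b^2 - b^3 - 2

Adding the polynomials and combining like terms:
(b^3*(-1) - 6*b^2 + 6*b - 2) + (b*4 + b^2)
= 10*b - 5*b^2 - b^3 - 2
e) 10*b - 5*b^2 - b^3 - 2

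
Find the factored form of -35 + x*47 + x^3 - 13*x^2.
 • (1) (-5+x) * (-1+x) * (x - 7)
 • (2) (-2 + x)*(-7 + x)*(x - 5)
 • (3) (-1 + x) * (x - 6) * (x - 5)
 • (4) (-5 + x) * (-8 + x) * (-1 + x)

We need to factor -35 + x*47 + x^3 - 13*x^2.
The factored form is (-5+x) * (-1+x) * (x - 7).
1) (-5+x) * (-1+x) * (x - 7)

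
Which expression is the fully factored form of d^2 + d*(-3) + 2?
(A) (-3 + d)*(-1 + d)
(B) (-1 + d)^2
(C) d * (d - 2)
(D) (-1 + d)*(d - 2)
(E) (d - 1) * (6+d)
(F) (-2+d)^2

We need to factor d^2 + d*(-3) + 2.
The factored form is (-1 + d)*(d - 2).
D) (-1 + d)*(d - 2)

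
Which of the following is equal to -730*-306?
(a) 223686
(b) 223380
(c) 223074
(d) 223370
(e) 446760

-730 * -306 = 223380
b) 223380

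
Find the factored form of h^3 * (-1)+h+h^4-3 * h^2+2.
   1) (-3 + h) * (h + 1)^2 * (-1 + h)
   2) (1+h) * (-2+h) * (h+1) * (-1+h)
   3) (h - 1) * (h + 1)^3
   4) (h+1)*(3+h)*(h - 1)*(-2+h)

We need to factor h^3 * (-1)+h+h^4-3 * h^2+2.
The factored form is (1+h) * (-2+h) * (h+1) * (-1+h).
2) (1+h) * (-2+h) * (h+1) * (-1+h)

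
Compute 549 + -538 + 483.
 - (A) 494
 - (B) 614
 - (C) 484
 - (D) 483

First: 549 + -538 = 11
Then: 11 + 483 = 494
A) 494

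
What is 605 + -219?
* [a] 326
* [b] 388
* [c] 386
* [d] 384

605 + -219 = 386
c) 386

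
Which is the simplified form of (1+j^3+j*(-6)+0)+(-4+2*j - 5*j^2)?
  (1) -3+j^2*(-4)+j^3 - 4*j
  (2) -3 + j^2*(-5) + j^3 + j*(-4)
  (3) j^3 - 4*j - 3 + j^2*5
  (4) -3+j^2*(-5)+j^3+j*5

Adding the polynomials and combining like terms:
(1 + j^3 + j*(-6) + 0) + (-4 + 2*j - 5*j^2)
= -3 + j^2*(-5) + j^3 + j*(-4)
2) -3 + j^2*(-5) + j^3 + j*(-4)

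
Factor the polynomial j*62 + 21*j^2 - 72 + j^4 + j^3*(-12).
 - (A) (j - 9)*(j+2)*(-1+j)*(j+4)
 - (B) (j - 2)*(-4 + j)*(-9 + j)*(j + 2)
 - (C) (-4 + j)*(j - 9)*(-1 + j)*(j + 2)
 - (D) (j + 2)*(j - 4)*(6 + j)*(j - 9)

We need to factor j*62 + 21*j^2 - 72 + j^4 + j^3*(-12).
The factored form is (-4 + j)*(j - 9)*(-1 + j)*(j + 2).
C) (-4 + j)*(j - 9)*(-1 + j)*(j + 2)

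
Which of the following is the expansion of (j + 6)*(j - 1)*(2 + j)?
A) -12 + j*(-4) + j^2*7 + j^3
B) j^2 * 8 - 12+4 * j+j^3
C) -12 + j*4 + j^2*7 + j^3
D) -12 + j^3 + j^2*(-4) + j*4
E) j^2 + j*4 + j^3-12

Expanding (j + 6)*(j - 1)*(2 + j):
= -12 + j*4 + j^2*7 + j^3
C) -12 + j*4 + j^2*7 + j^3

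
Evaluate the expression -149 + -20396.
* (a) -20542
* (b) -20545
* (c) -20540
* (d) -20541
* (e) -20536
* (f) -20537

-149 + -20396 = -20545
b) -20545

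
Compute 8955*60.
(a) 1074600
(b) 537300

8955 * 60 = 537300
b) 537300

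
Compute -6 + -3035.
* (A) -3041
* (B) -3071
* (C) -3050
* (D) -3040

-6 + -3035 = -3041
A) -3041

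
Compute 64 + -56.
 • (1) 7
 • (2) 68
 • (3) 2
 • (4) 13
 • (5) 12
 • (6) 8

64 + -56 = 8
6) 8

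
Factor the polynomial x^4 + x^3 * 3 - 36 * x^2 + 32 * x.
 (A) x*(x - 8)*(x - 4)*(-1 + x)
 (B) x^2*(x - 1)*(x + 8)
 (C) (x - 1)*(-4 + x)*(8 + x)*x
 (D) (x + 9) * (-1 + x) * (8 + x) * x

We need to factor x^4 + x^3 * 3 - 36 * x^2 + 32 * x.
The factored form is (x - 1)*(-4 + x)*(8 + x)*x.
C) (x - 1)*(-4 + x)*(8 + x)*x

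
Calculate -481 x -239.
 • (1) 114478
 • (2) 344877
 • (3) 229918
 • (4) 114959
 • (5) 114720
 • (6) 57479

-481 * -239 = 114959
4) 114959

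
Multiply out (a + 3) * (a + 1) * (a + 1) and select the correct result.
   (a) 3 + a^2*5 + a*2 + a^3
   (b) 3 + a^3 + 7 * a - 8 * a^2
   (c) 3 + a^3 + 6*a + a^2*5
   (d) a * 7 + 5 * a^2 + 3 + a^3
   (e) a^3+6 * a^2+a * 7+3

Expanding (a + 3) * (a + 1) * (a + 1):
= a * 7 + 5 * a^2 + 3 + a^3
d) a * 7 + 5 * a^2 + 3 + a^3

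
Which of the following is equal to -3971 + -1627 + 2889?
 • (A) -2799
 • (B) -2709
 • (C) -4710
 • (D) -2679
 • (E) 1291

First: -3971 + -1627 = -5598
Then: -5598 + 2889 = -2709
B) -2709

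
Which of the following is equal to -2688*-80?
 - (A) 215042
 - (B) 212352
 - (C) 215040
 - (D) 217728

-2688 * -80 = 215040
C) 215040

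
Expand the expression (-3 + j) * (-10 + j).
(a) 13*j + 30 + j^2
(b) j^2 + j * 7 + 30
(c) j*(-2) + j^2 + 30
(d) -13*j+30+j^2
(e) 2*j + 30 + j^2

Expanding (-3 + j) * (-10 + j):
= -13*j+30+j^2
d) -13*j+30+j^2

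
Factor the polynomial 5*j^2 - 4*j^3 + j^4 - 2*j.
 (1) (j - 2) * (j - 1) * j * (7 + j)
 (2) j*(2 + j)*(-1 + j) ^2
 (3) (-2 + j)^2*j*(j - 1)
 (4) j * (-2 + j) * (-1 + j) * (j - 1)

We need to factor 5*j^2 - 4*j^3 + j^4 - 2*j.
The factored form is j * (-2 + j) * (-1 + j) * (j - 1).
4) j * (-2 + j) * (-1 + j) * (j - 1)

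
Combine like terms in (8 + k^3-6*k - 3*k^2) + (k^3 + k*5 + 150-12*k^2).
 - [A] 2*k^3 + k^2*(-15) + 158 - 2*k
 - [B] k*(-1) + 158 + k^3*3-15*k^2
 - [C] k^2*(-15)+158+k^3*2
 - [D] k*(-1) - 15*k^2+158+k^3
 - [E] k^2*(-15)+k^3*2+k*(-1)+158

Adding the polynomials and combining like terms:
(8 + k^3 - 6*k - 3*k^2) + (k^3 + k*5 + 150 - 12*k^2)
= k^2*(-15)+k^3*2+k*(-1)+158
E) k^2*(-15)+k^3*2+k*(-1)+158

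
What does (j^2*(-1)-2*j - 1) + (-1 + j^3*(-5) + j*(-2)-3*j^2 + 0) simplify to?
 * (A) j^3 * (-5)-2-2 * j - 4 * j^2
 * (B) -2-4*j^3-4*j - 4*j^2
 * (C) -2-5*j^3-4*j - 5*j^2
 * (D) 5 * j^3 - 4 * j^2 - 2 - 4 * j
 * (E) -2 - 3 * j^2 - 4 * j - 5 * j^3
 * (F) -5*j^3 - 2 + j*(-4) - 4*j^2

Adding the polynomials and combining like terms:
(j^2*(-1) - 2*j - 1) + (-1 + j^3*(-5) + j*(-2) - 3*j^2 + 0)
= -5*j^3 - 2 + j*(-4) - 4*j^2
F) -5*j^3 - 2 + j*(-4) - 4*j^2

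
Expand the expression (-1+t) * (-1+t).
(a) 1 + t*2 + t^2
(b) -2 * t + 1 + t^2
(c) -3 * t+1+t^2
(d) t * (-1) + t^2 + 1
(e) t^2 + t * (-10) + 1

Expanding (-1+t) * (-1+t):
= -2 * t + 1 + t^2
b) -2 * t + 1 + t^2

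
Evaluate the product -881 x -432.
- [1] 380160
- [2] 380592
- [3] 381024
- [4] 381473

-881 * -432 = 380592
2) 380592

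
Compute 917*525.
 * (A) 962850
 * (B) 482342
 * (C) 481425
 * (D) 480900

917 * 525 = 481425
C) 481425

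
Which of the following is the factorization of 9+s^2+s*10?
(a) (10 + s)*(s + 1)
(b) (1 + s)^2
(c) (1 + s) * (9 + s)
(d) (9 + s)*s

We need to factor 9+s^2+s*10.
The factored form is (1 + s) * (9 + s).
c) (1 + s) * (9 + s)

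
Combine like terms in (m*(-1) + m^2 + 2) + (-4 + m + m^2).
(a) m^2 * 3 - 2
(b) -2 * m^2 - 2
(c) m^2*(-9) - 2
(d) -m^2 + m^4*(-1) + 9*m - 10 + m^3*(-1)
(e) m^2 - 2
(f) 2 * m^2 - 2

Adding the polynomials and combining like terms:
(m*(-1) + m^2 + 2) + (-4 + m + m^2)
= 2 * m^2 - 2
f) 2 * m^2 - 2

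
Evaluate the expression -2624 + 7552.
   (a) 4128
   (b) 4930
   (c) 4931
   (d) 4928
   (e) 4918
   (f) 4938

-2624 + 7552 = 4928
d) 4928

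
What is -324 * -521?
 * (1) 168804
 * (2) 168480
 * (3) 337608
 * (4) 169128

-324 * -521 = 168804
1) 168804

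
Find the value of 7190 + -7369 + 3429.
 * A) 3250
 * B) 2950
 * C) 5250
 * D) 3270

First: 7190 + -7369 = -179
Then: -179 + 3429 = 3250
A) 3250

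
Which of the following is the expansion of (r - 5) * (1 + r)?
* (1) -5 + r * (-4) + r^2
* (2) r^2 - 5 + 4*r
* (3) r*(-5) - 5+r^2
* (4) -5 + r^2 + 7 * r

Expanding (r - 5) * (1 + r):
= -5 + r * (-4) + r^2
1) -5 + r * (-4) + r^2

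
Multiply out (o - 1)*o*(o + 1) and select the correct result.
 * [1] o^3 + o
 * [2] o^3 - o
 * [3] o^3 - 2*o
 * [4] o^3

Expanding (o - 1)*o*(o + 1):
= o^3 - o
2) o^3 - o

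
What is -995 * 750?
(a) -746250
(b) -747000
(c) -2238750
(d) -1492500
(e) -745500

-995 * 750 = -746250
a) -746250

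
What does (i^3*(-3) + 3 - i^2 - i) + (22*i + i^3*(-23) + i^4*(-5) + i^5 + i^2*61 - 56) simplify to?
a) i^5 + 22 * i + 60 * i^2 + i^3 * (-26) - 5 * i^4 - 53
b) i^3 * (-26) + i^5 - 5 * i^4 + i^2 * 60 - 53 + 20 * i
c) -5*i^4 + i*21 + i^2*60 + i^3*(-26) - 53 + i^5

Adding the polynomials and combining like terms:
(i^3*(-3) + 3 - i^2 - i) + (22*i + i^3*(-23) + i^4*(-5) + i^5 + i^2*61 - 56)
= -5*i^4 + i*21 + i^2*60 + i^3*(-26) - 53 + i^5
c) -5*i^4 + i*21 + i^2*60 + i^3*(-26) - 53 + i^5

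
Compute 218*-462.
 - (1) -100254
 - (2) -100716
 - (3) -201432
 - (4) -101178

218 * -462 = -100716
2) -100716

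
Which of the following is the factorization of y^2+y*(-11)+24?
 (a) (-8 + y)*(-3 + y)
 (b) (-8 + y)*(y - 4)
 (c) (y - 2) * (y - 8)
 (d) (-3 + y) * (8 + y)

We need to factor y^2+y*(-11)+24.
The factored form is (-8 + y)*(-3 + y).
a) (-8 + y)*(-3 + y)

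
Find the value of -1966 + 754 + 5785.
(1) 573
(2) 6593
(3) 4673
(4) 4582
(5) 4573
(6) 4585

First: -1966 + 754 = -1212
Then: -1212 + 5785 = 4573
5) 4573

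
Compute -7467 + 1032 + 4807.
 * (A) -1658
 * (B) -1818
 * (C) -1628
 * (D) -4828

First: -7467 + 1032 = -6435
Then: -6435 + 4807 = -1628
C) -1628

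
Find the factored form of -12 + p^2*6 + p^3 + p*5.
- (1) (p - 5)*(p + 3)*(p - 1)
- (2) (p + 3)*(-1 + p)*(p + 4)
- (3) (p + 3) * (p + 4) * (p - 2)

We need to factor -12 + p^2*6 + p^3 + p*5.
The factored form is (p + 3)*(-1 + p)*(p + 4).
2) (p + 3)*(-1 + p)*(p + 4)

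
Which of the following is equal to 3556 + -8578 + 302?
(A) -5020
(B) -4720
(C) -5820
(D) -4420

First: 3556 + -8578 = -5022
Then: -5022 + 302 = -4720
B) -4720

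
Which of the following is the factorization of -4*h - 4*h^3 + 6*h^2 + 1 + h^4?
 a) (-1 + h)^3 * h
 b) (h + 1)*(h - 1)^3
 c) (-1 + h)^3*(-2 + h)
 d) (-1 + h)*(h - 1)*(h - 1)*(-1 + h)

We need to factor -4*h - 4*h^3 + 6*h^2 + 1 + h^4.
The factored form is (-1 + h)*(h - 1)*(h - 1)*(-1 + h).
d) (-1 + h)*(h - 1)*(h - 1)*(-1 + h)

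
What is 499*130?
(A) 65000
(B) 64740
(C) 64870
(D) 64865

499 * 130 = 64870
C) 64870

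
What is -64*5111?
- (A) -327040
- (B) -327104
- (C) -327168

-64 * 5111 = -327104
B) -327104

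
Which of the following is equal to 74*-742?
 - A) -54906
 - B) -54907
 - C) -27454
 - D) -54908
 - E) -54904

74 * -742 = -54908
D) -54908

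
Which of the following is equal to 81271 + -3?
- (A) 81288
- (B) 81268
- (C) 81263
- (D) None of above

81271 + -3 = 81268
B) 81268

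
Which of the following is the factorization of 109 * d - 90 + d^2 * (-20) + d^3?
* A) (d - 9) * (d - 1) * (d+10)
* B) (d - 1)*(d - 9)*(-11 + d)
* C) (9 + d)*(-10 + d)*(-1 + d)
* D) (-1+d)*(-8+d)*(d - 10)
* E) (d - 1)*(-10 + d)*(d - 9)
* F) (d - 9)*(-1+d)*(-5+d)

We need to factor 109 * d - 90 + d^2 * (-20) + d^3.
The factored form is (d - 1)*(-10 + d)*(d - 9).
E) (d - 1)*(-10 + d)*(d - 9)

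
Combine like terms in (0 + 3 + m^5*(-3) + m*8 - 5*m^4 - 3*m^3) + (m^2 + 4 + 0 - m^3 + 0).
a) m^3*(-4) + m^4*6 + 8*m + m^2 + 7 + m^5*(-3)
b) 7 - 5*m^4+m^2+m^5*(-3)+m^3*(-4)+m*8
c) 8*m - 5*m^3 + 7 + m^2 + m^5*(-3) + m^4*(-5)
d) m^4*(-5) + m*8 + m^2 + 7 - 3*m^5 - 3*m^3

Adding the polynomials and combining like terms:
(0 + 3 + m^5*(-3) + m*8 - 5*m^4 - 3*m^3) + (m^2 + 4 + 0 - m^3 + 0)
= 7 - 5*m^4+m^2+m^5*(-3)+m^3*(-4)+m*8
b) 7 - 5*m^4+m^2+m^5*(-3)+m^3*(-4)+m*8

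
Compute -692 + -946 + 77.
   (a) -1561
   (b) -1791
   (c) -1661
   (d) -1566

First: -692 + -946 = -1638
Then: -1638 + 77 = -1561
a) -1561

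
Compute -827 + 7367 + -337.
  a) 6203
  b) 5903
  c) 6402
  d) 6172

First: -827 + 7367 = 6540
Then: 6540 + -337 = 6203
a) 6203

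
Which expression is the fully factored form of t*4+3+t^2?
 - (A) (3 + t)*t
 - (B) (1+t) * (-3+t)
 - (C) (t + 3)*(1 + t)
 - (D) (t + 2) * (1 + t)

We need to factor t*4+3+t^2.
The factored form is (t + 3)*(1 + t).
C) (t + 3)*(1 + t)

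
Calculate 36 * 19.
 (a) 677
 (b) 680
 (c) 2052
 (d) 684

36 * 19 = 684
d) 684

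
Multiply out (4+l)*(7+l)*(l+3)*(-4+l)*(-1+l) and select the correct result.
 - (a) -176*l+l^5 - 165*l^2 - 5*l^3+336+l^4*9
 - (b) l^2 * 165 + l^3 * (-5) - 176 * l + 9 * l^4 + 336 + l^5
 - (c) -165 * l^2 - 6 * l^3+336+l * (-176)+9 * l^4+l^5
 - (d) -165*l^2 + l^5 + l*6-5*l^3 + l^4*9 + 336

Expanding (4+l)*(7+l)*(l+3)*(-4+l)*(-1+l):
= -176*l+l^5 - 165*l^2 - 5*l^3+336+l^4*9
a) -176*l+l^5 - 165*l^2 - 5*l^3+336+l^4*9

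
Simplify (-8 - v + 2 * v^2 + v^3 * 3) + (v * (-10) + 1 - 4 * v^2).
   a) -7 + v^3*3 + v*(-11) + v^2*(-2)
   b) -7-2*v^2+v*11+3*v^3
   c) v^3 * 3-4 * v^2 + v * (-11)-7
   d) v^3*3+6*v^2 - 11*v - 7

Adding the polynomials and combining like terms:
(-8 - v + 2*v^2 + v^3*3) + (v*(-10) + 1 - 4*v^2)
= -7 + v^3*3 + v*(-11) + v^2*(-2)
a) -7 + v^3*3 + v*(-11) + v^2*(-2)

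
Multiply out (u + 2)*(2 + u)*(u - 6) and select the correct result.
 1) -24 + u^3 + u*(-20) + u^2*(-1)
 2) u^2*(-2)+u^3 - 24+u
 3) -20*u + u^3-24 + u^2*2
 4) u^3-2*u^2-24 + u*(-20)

Expanding (u + 2)*(2 + u)*(u - 6):
= u^3-2*u^2-24 + u*(-20)
4) u^3-2*u^2-24 + u*(-20)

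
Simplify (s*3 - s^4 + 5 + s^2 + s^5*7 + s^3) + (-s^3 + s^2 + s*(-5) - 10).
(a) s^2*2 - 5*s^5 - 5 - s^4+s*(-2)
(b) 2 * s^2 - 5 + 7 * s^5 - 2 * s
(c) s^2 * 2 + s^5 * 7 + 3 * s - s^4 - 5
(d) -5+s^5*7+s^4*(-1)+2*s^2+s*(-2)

Adding the polynomials and combining like terms:
(s*3 - s^4 + 5 + s^2 + s^5*7 + s^3) + (-s^3 + s^2 + s*(-5) - 10)
= -5+s^5*7+s^4*(-1)+2*s^2+s*(-2)
d) -5+s^5*7+s^4*(-1)+2*s^2+s*(-2)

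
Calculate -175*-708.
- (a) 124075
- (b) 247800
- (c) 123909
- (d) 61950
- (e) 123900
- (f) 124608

-175 * -708 = 123900
e) 123900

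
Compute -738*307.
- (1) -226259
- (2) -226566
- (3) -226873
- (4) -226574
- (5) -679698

-738 * 307 = -226566
2) -226566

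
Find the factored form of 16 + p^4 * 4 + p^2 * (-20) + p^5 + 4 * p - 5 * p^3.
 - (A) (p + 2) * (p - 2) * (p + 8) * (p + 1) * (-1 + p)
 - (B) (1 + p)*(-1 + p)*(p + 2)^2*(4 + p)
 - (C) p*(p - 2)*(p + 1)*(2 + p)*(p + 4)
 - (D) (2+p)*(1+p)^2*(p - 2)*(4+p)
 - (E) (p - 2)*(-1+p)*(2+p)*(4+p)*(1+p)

We need to factor 16 + p^4 * 4 + p^2 * (-20) + p^5 + 4 * p - 5 * p^3.
The factored form is (p - 2)*(-1+p)*(2+p)*(4+p)*(1+p).
E) (p - 2)*(-1+p)*(2+p)*(4+p)*(1+p)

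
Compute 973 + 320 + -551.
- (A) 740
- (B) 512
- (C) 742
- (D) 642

First: 973 + 320 = 1293
Then: 1293 + -551 = 742
C) 742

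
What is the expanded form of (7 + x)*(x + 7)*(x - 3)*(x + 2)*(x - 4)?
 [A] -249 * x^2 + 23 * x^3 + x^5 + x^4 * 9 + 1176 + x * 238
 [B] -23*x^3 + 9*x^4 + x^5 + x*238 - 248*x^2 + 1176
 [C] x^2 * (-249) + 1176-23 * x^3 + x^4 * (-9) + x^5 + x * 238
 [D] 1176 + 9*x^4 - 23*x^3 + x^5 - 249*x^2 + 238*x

Expanding (7 + x)*(x + 7)*(x - 3)*(x + 2)*(x - 4):
= 1176 + 9*x^4 - 23*x^3 + x^5 - 249*x^2 + 238*x
D) 1176 + 9*x^4 - 23*x^3 + x^5 - 249*x^2 + 238*x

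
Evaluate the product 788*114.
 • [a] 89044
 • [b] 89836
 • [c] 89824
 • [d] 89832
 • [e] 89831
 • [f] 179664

788 * 114 = 89832
d) 89832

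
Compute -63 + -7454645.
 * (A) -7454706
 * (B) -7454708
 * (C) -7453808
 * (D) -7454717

-63 + -7454645 = -7454708
B) -7454708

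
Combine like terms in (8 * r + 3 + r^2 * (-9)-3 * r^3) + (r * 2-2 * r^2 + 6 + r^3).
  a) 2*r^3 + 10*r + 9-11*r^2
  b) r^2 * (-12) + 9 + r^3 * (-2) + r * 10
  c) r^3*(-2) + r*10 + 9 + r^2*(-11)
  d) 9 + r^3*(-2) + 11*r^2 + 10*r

Adding the polynomials and combining like terms:
(8*r + 3 + r^2*(-9) - 3*r^3) + (r*2 - 2*r^2 + 6 + r^3)
= r^3*(-2) + r*10 + 9 + r^2*(-11)
c) r^3*(-2) + r*10 + 9 + r^2*(-11)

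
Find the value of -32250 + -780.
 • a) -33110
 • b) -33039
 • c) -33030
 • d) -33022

-32250 + -780 = -33030
c) -33030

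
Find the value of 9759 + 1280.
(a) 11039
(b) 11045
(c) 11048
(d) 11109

9759 + 1280 = 11039
a) 11039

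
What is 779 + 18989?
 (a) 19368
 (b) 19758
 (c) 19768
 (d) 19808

779 + 18989 = 19768
c) 19768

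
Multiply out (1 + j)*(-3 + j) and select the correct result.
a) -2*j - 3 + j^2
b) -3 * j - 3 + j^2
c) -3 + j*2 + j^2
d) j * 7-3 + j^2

Expanding (1 + j)*(-3 + j):
= -2*j - 3 + j^2
a) -2*j - 3 + j^2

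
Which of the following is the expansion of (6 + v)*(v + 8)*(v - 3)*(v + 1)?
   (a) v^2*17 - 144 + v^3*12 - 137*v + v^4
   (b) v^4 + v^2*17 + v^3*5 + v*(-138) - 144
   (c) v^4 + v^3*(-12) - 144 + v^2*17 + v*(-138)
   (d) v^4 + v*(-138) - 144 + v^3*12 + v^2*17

Expanding (6 + v)*(v + 8)*(v - 3)*(v + 1):
= v^4 + v*(-138) - 144 + v^3*12 + v^2*17
d) v^4 + v*(-138) - 144 + v^3*12 + v^2*17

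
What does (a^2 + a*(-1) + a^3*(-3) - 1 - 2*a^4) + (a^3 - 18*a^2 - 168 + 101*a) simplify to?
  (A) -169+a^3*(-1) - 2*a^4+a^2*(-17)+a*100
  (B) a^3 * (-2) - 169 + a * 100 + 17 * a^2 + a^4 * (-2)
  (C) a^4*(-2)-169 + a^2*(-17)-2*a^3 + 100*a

Adding the polynomials and combining like terms:
(a^2 + a*(-1) + a^3*(-3) - 1 - 2*a^4) + (a^3 - 18*a^2 - 168 + 101*a)
= a^4*(-2)-169 + a^2*(-17)-2*a^3 + 100*a
C) a^4*(-2)-169 + a^2*(-17)-2*a^3 + 100*a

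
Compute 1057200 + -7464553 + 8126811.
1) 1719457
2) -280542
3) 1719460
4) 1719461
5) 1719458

First: 1057200 + -7464553 = -6407353
Then: -6407353 + 8126811 = 1719458
5) 1719458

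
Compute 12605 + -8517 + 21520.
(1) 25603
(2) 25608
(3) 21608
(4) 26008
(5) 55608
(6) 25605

First: 12605 + -8517 = 4088
Then: 4088 + 21520 = 25608
2) 25608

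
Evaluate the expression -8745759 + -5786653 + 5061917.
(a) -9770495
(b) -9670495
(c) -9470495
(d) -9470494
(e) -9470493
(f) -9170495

First: -8745759 + -5786653 = -14532412
Then: -14532412 + 5061917 = -9470495
c) -9470495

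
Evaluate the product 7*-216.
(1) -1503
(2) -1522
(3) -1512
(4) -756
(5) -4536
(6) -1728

7 * -216 = -1512
3) -1512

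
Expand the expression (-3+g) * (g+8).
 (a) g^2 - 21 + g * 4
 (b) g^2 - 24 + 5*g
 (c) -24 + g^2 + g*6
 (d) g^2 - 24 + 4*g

Expanding (-3+g) * (g+8):
= g^2 - 24 + 5*g
b) g^2 - 24 + 5*g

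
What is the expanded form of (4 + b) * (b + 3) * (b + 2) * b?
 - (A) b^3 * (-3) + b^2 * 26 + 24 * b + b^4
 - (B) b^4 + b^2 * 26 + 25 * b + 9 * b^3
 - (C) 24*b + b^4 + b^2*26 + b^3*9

Expanding (4 + b) * (b + 3) * (b + 2) * b:
= 24*b + b^4 + b^2*26 + b^3*9
C) 24*b + b^4 + b^2*26 + b^3*9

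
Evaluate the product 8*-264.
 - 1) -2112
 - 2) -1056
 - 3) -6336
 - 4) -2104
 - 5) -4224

8 * -264 = -2112
1) -2112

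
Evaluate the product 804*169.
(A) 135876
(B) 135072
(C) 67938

804 * 169 = 135876
A) 135876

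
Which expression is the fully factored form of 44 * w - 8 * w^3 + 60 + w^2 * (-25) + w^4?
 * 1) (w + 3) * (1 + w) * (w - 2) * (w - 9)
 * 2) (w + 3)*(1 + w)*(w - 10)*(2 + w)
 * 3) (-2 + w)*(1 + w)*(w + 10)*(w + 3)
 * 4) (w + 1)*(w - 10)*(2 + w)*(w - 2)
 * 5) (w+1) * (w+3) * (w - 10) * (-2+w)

We need to factor 44 * w - 8 * w^3 + 60 + w^2 * (-25) + w^4.
The factored form is (w+1) * (w+3) * (w - 10) * (-2+w).
5) (w+1) * (w+3) * (w - 10) * (-2+w)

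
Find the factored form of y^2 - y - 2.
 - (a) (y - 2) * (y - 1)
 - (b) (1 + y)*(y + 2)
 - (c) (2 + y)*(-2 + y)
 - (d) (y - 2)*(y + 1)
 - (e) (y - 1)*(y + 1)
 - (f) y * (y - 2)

We need to factor y^2 - y - 2.
The factored form is (y - 2)*(y + 1).
d) (y - 2)*(y + 1)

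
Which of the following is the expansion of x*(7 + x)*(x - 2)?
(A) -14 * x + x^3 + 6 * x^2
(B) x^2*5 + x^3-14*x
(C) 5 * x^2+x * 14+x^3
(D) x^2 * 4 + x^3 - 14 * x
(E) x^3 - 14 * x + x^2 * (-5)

Expanding x*(7 + x)*(x - 2):
= x^2*5 + x^3-14*x
B) x^2*5 + x^3-14*x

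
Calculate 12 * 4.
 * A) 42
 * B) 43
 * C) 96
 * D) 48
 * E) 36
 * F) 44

12 * 4 = 48
D) 48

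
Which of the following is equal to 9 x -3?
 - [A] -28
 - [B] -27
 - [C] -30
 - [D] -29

9 * -3 = -27
B) -27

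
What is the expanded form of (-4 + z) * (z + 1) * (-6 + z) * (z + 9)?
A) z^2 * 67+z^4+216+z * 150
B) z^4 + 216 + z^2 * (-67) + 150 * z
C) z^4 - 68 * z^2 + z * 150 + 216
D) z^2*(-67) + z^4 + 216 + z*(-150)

Expanding (-4 + z) * (z + 1) * (-6 + z) * (z + 9):
= z^4 + 216 + z^2 * (-67) + 150 * z
B) z^4 + 216 + z^2 * (-67) + 150 * z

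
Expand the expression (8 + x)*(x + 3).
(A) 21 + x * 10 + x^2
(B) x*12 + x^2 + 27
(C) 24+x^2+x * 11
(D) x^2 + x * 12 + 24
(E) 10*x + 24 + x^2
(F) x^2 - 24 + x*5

Expanding (8 + x)*(x + 3):
= 24+x^2+x * 11
C) 24+x^2+x * 11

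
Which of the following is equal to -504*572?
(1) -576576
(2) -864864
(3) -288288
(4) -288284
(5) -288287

-504 * 572 = -288288
3) -288288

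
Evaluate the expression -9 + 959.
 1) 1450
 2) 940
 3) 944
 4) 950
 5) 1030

-9 + 959 = 950
4) 950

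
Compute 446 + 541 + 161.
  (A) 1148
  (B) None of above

First: 446 + 541 = 987
Then: 987 + 161 = 1148
A) 1148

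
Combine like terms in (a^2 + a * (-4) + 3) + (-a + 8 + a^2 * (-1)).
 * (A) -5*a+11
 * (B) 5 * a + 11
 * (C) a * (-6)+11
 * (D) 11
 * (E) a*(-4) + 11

Adding the polynomials and combining like terms:
(a^2 + a*(-4) + 3) + (-a + 8 + a^2*(-1))
= -5*a+11
A) -5*a+11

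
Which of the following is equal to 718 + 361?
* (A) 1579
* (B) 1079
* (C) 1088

718 + 361 = 1079
B) 1079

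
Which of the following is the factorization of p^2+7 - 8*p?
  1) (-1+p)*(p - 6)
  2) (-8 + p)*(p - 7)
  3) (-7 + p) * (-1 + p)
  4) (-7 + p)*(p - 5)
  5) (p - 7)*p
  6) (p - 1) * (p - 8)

We need to factor p^2+7 - 8*p.
The factored form is (-7 + p) * (-1 + p).
3) (-7 + p) * (-1 + p)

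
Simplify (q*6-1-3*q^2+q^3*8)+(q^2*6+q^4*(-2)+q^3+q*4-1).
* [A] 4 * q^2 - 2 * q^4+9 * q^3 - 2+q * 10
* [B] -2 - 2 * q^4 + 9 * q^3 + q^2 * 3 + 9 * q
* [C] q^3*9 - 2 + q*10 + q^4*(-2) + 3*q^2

Adding the polynomials and combining like terms:
(q*6 - 1 - 3*q^2 + q^3*8) + (q^2*6 + q^4*(-2) + q^3 + q*4 - 1)
= q^3*9 - 2 + q*10 + q^4*(-2) + 3*q^2
C) q^3*9 - 2 + q*10 + q^4*(-2) + 3*q^2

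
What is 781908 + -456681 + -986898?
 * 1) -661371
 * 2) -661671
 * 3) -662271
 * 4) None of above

First: 781908 + -456681 = 325227
Then: 325227 + -986898 = -661671
2) -661671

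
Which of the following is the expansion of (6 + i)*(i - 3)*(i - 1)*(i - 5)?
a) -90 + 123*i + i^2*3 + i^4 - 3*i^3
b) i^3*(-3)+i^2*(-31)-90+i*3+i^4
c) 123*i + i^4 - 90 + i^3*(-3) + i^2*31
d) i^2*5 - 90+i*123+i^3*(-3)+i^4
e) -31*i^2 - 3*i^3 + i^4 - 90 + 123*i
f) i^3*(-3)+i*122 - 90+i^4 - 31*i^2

Expanding (6 + i)*(i - 3)*(i - 1)*(i - 5):
= -31*i^2 - 3*i^3 + i^4 - 90 + 123*i
e) -31*i^2 - 3*i^3 + i^4 - 90 + 123*i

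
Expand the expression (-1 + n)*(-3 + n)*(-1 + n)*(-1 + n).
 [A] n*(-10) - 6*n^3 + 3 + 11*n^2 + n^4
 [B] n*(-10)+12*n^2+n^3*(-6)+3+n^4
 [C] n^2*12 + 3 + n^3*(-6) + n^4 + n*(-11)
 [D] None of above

Expanding (-1 + n)*(-3 + n)*(-1 + n)*(-1 + n):
= n*(-10)+12*n^2+n^3*(-6)+3+n^4
B) n*(-10)+12*n^2+n^3*(-6)+3+n^4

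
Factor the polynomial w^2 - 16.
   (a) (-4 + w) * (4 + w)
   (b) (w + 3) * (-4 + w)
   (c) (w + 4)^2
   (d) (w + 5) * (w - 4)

We need to factor w^2 - 16.
The factored form is (-4 + w) * (4 + w).
a) (-4 + w) * (4 + w)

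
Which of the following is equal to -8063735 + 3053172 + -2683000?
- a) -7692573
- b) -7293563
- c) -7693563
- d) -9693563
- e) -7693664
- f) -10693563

First: -8063735 + 3053172 = -5010563
Then: -5010563 + -2683000 = -7693563
c) -7693563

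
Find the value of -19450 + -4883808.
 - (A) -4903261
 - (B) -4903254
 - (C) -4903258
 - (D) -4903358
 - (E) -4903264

-19450 + -4883808 = -4903258
C) -4903258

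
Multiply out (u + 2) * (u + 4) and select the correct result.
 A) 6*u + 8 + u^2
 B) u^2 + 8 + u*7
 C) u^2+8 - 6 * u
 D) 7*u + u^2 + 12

Expanding (u + 2) * (u + 4):
= 6*u + 8 + u^2
A) 6*u + 8 + u^2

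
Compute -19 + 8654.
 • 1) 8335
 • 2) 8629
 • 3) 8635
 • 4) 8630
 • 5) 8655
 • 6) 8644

-19 + 8654 = 8635
3) 8635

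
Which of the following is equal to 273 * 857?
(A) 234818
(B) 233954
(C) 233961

273 * 857 = 233961
C) 233961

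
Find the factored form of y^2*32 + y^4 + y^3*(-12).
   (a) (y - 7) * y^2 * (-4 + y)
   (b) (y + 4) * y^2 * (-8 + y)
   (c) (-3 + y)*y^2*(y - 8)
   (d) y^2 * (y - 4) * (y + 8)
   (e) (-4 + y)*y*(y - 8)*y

We need to factor y^2*32 + y^4 + y^3*(-12).
The factored form is (-4 + y)*y*(y - 8)*y.
e) (-4 + y)*y*(y - 8)*y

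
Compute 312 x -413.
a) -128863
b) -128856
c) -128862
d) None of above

312 * -413 = -128856
b) -128856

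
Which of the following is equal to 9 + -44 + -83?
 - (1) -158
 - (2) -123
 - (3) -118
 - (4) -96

First: 9 + -44 = -35
Then: -35 + -83 = -118
3) -118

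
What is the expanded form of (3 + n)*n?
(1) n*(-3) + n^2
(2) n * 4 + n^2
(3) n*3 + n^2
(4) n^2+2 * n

Expanding (3 + n)*n:
= n*3 + n^2
3) n*3 + n^2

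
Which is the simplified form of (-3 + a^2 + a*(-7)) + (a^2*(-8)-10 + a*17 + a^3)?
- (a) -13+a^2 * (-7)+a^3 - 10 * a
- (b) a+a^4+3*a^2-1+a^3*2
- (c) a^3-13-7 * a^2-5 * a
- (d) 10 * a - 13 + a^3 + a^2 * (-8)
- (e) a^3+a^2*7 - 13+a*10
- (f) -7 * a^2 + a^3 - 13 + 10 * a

Adding the polynomials and combining like terms:
(-3 + a^2 + a*(-7)) + (a^2*(-8) - 10 + a*17 + a^3)
= -7 * a^2 + a^3 - 13 + 10 * a
f) -7 * a^2 + a^3 - 13 + 10 * a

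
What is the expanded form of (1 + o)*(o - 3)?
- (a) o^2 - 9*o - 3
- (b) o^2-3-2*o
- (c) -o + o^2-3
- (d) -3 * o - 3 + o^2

Expanding (1 + o)*(o - 3):
= o^2-3-2*o
b) o^2-3-2*o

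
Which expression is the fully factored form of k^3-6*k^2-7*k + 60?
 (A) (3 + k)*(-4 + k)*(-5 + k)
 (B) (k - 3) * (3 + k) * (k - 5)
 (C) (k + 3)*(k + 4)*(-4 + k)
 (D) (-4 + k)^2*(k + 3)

We need to factor k^3-6*k^2-7*k + 60.
The factored form is (3 + k)*(-4 + k)*(-5 + k).
A) (3 + k)*(-4 + k)*(-5 + k)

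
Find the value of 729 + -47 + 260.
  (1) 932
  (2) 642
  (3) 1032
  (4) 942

First: 729 + -47 = 682
Then: 682 + 260 = 942
4) 942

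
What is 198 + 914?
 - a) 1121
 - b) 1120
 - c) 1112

198 + 914 = 1112
c) 1112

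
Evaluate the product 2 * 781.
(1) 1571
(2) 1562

2 * 781 = 1562
2) 1562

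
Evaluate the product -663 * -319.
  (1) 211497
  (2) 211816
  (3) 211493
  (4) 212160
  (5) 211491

-663 * -319 = 211497
1) 211497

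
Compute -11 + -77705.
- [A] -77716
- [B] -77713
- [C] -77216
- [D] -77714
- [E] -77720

-11 + -77705 = -77716
A) -77716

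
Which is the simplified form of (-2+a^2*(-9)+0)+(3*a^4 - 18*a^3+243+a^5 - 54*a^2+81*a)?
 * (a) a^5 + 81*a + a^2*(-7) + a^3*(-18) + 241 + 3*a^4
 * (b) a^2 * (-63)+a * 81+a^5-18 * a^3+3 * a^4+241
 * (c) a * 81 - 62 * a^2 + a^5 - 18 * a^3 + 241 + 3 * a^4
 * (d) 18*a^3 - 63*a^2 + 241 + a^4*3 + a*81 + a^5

Adding the polynomials and combining like terms:
(-2 + a^2*(-9) + 0) + (3*a^4 - 18*a^3 + 243 + a^5 - 54*a^2 + 81*a)
= a^2 * (-63)+a * 81+a^5-18 * a^3+3 * a^4+241
b) a^2 * (-63)+a * 81+a^5-18 * a^3+3 * a^4+241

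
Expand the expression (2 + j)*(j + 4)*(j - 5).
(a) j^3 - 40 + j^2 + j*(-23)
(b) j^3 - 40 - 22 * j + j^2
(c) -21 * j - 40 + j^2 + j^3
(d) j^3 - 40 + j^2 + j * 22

Expanding (2 + j)*(j + 4)*(j - 5):
= j^3 - 40 - 22 * j + j^2
b) j^3 - 40 - 22 * j + j^2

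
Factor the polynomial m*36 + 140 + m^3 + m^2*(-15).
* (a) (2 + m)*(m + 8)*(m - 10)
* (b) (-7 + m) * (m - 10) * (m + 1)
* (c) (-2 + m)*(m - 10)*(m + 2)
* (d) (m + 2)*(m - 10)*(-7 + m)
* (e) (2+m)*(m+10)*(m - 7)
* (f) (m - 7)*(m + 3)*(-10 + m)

We need to factor m*36 + 140 + m^3 + m^2*(-15).
The factored form is (m + 2)*(m - 10)*(-7 + m).
d) (m + 2)*(m - 10)*(-7 + m)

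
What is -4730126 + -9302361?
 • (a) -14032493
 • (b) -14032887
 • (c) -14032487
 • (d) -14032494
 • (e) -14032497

-4730126 + -9302361 = -14032487
c) -14032487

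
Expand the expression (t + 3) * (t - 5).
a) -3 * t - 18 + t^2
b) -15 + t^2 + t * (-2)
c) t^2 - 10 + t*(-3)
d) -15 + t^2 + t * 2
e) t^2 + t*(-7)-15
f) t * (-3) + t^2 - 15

Expanding (t + 3) * (t - 5):
= -15 + t^2 + t * (-2)
b) -15 + t^2 + t * (-2)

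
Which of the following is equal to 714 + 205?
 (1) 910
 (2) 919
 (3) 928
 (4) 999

714 + 205 = 919
2) 919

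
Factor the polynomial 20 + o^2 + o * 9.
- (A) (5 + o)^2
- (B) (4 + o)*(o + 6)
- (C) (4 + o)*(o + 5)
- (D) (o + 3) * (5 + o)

We need to factor 20 + o^2 + o * 9.
The factored form is (4 + o)*(o + 5).
C) (4 + o)*(o + 5)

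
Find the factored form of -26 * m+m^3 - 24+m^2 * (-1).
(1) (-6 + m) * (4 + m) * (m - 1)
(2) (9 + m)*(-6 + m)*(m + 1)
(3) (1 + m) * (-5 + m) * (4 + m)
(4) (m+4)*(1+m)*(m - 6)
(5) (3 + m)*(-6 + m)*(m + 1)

We need to factor -26 * m+m^3 - 24+m^2 * (-1).
The factored form is (m+4)*(1+m)*(m - 6).
4) (m+4)*(1+m)*(m - 6)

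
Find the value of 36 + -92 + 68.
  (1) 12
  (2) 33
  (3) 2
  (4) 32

First: 36 + -92 = -56
Then: -56 + 68 = 12
1) 12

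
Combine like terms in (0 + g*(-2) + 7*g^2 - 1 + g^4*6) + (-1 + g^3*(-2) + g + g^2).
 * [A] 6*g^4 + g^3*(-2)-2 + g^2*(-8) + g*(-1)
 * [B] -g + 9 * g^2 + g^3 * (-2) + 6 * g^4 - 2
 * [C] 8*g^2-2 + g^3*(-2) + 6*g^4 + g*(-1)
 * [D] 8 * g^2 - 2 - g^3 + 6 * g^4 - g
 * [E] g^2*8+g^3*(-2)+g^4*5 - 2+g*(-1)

Adding the polynomials and combining like terms:
(0 + g*(-2) + 7*g^2 - 1 + g^4*6) + (-1 + g^3*(-2) + g + g^2)
= 8*g^2-2 + g^3*(-2) + 6*g^4 + g*(-1)
C) 8*g^2-2 + g^3*(-2) + 6*g^4 + g*(-1)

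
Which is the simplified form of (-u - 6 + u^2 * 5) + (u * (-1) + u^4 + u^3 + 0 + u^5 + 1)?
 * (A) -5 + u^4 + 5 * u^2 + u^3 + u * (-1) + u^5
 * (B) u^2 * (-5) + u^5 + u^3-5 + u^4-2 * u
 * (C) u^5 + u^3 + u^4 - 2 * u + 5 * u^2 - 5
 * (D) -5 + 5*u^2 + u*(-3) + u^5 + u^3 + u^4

Adding the polynomials and combining like terms:
(-u - 6 + u^2*5) + (u*(-1) + u^4 + u^3 + 0 + u^5 + 1)
= u^5 + u^3 + u^4 - 2 * u + 5 * u^2 - 5
C) u^5 + u^3 + u^4 - 2 * u + 5 * u^2 - 5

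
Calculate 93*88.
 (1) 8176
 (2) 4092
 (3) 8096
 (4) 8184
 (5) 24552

93 * 88 = 8184
4) 8184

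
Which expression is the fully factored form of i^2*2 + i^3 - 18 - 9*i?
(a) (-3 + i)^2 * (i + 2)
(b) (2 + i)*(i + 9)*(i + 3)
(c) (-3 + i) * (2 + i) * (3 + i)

We need to factor i^2*2 + i^3 - 18 - 9*i.
The factored form is (-3 + i) * (2 + i) * (3 + i).
c) (-3 + i) * (2 + i) * (3 + i)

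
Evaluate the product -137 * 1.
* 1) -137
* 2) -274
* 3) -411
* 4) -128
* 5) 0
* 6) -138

-137 * 1 = -137
1) -137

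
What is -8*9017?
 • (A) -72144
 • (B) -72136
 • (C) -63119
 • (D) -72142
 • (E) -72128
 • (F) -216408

-8 * 9017 = -72136
B) -72136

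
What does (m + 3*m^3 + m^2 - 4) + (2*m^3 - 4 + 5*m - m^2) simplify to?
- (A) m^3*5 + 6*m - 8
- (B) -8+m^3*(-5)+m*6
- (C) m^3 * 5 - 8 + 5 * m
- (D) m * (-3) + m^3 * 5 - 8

Adding the polynomials and combining like terms:
(m + 3*m^3 + m^2 - 4) + (2*m^3 - 4 + 5*m - m^2)
= m^3*5 + 6*m - 8
A) m^3*5 + 6*m - 8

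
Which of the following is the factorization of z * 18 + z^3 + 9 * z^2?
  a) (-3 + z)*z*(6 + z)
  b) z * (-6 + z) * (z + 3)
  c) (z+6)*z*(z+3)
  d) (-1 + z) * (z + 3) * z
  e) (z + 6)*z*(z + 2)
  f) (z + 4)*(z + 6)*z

We need to factor z * 18 + z^3 + 9 * z^2.
The factored form is (z+6)*z*(z+3).
c) (z+6)*z*(z+3)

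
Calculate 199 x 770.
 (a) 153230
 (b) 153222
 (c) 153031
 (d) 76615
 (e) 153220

199 * 770 = 153230
a) 153230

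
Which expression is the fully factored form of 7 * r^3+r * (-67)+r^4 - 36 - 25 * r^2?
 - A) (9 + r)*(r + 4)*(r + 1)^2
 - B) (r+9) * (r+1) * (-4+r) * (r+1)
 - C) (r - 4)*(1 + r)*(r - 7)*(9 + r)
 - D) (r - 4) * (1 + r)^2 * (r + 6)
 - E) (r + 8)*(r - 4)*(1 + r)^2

We need to factor 7 * r^3+r * (-67)+r^4 - 36 - 25 * r^2.
The factored form is (r+9) * (r+1) * (-4+r) * (r+1).
B) (r+9) * (r+1) * (-4+r) * (r+1)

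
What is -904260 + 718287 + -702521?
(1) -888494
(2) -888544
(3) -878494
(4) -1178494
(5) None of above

First: -904260 + 718287 = -185973
Then: -185973 + -702521 = -888494
1) -888494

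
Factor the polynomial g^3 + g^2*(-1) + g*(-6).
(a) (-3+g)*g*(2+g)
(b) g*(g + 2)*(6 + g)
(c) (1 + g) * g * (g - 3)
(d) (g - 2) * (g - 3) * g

We need to factor g^3 + g^2*(-1) + g*(-6).
The factored form is (-3+g)*g*(2+g).
a) (-3+g)*g*(2+g)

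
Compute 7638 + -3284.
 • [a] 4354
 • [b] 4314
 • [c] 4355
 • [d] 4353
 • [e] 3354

7638 + -3284 = 4354
a) 4354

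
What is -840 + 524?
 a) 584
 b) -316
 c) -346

-840 + 524 = -316
b) -316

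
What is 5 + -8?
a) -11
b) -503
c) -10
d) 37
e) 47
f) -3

5 + -8 = -3
f) -3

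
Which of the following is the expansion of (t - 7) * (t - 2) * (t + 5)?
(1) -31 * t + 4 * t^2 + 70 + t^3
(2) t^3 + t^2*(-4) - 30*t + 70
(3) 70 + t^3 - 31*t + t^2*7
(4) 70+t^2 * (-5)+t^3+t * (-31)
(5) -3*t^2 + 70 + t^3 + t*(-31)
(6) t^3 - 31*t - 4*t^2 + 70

Expanding (t - 7) * (t - 2) * (t + 5):
= t^3 - 31*t - 4*t^2 + 70
6) t^3 - 31*t - 4*t^2 + 70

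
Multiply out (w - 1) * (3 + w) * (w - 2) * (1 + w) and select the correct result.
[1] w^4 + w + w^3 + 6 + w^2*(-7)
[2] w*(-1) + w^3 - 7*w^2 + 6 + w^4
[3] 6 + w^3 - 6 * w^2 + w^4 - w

Expanding (w - 1) * (3 + w) * (w - 2) * (1 + w):
= w*(-1) + w^3 - 7*w^2 + 6 + w^4
2) w*(-1) + w^3 - 7*w^2 + 6 + w^4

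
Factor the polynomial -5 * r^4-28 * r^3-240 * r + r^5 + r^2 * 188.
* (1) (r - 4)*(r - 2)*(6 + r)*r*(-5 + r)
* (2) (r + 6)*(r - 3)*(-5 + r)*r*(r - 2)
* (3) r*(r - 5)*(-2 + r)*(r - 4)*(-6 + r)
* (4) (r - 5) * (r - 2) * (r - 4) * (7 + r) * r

We need to factor -5 * r^4-28 * r^3-240 * r + r^5 + r^2 * 188.
The factored form is (r - 4)*(r - 2)*(6 + r)*r*(-5 + r).
1) (r - 4)*(r - 2)*(6 + r)*r*(-5 + r)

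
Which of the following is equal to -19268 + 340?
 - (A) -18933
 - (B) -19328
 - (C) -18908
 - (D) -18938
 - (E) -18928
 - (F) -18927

-19268 + 340 = -18928
E) -18928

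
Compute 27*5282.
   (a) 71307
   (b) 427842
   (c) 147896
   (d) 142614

27 * 5282 = 142614
d) 142614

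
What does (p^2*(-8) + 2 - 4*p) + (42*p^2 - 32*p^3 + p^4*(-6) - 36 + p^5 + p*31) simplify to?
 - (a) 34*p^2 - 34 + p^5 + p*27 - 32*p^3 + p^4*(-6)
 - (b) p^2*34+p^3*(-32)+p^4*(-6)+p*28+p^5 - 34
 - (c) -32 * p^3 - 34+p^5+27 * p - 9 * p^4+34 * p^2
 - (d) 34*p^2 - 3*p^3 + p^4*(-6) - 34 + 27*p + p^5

Adding the polynomials and combining like terms:
(p^2*(-8) + 2 - 4*p) + (42*p^2 - 32*p^3 + p^4*(-6) - 36 + p^5 + p*31)
= 34*p^2 - 34 + p^5 + p*27 - 32*p^3 + p^4*(-6)
a) 34*p^2 - 34 + p^5 + p*27 - 32*p^3 + p^4*(-6)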